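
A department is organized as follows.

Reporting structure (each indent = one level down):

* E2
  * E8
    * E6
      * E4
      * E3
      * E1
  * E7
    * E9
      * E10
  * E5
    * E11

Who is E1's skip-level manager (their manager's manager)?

E1 reports to E6, and E6 reports to E8. So E1's skip-level manager is E8.

E8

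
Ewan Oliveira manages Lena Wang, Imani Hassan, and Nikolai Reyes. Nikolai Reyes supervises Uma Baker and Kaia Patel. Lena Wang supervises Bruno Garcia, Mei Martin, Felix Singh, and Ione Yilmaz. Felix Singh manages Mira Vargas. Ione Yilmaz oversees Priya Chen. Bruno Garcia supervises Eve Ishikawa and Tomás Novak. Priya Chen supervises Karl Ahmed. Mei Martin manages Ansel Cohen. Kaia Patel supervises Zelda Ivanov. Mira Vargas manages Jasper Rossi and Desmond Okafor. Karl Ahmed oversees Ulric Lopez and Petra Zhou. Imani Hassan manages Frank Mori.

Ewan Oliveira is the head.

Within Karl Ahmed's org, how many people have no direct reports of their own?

The people in Karl Ahmed's organization with no one reporting to them are Petra Zhou, Ulric Lopez. That is 2.

2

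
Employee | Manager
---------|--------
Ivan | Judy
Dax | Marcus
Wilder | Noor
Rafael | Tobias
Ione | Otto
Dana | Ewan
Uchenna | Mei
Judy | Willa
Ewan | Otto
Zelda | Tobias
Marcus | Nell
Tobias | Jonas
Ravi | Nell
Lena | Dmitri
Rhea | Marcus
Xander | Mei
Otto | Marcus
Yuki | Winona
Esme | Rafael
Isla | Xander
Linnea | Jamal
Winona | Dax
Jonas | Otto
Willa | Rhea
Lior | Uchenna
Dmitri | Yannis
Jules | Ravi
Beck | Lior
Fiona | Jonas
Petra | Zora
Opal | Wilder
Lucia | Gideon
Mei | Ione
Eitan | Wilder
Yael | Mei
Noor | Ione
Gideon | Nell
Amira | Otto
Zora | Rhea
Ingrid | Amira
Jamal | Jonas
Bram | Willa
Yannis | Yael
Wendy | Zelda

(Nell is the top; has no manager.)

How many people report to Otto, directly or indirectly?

Otto directly manages Jonas, Ione, Ewan, Amira. Under Jonas: Jamal, Linnea, Tobias, Zelda, Wendy, Rafael, Esme, Fiona (8). Under Ione: Noor, Wilder, Eitan, Opal, Mei, Uchenna, Lior, Beck, Yael, Yannis, Dmitri, Lena, Xander, Isla (14). Under Ewan: Dana (1). Under Amira: Ingrid (1). So Otto's organization is 4 direct reports plus everyone under them: 9 + 15 + 2 + 2 = 28.

28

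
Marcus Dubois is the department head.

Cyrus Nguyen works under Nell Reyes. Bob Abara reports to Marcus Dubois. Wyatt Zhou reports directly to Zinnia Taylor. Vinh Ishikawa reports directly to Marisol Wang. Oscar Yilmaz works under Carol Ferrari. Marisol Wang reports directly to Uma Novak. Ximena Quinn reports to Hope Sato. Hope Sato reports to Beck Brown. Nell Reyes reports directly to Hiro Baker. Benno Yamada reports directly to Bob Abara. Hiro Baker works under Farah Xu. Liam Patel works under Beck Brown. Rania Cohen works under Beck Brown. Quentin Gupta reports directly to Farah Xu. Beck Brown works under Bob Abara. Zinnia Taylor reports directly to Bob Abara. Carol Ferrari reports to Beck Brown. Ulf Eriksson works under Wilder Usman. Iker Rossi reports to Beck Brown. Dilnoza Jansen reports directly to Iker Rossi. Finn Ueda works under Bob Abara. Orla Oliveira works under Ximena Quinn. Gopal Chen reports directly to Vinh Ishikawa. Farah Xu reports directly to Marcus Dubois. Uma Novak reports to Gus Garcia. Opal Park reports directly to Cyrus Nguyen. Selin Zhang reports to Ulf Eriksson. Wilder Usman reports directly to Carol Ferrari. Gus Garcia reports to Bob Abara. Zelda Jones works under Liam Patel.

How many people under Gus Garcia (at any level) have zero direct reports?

The only person in Gus Garcia's organization with no one reporting to them is Gopal Chen. That is 1.

1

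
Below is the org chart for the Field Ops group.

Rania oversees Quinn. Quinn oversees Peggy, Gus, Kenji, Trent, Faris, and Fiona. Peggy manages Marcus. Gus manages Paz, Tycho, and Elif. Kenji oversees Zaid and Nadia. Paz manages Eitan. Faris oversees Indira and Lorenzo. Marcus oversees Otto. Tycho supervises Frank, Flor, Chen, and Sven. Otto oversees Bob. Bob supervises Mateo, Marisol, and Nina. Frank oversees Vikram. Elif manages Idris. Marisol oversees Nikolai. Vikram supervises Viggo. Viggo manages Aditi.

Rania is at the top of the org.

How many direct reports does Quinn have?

Quinn directly manages Peggy, Gus, Kenji, Trent, Faris, Fiona. That is 6 direct reports.

6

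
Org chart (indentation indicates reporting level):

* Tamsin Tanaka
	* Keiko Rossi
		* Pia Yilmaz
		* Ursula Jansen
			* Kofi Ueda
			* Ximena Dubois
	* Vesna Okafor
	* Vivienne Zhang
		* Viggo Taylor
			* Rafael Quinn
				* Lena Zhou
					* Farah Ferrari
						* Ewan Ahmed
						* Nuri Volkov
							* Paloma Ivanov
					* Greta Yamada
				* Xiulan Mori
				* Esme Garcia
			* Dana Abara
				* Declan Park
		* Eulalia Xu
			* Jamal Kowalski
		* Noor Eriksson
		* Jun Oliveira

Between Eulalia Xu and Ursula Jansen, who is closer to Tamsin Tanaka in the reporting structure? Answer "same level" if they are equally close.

same level

Both Eulalia Xu and Ursula Jansen are 2 levels below Tamsin Tanaka.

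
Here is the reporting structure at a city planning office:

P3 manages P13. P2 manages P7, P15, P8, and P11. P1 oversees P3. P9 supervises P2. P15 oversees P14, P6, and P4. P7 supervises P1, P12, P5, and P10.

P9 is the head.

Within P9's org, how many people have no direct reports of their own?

9

The people in P9's organization with no one reporting to them are P11, P8, P4, P14, P6, P10, P5, P12, P13. That is 9.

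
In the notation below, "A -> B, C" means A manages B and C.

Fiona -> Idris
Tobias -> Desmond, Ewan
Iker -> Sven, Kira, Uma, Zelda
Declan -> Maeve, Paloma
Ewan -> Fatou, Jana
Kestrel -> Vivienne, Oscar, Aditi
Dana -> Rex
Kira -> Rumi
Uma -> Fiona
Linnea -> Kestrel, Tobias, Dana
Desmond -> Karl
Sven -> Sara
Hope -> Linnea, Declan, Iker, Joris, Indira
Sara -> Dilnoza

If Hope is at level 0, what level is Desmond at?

3

Chain from Desmond up to Hope: Desmond → Tobias → Linnea → Hope. That is 3 steps up, so Desmond is 3 levels below Hope.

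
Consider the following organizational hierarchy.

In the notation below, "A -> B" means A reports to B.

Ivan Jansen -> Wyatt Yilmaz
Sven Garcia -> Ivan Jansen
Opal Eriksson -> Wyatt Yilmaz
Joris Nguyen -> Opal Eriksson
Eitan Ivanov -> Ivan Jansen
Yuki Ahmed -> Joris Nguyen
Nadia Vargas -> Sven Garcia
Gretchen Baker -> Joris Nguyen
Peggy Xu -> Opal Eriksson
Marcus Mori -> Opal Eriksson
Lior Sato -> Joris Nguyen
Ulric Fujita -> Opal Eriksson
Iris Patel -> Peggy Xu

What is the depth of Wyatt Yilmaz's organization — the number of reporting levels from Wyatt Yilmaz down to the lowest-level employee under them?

3

The longest chain under Wyatt Yilmaz runs Wyatt Yilmaz → Opal Eriksson → Peggy Xu → Iris Patel, which is 3 levels below Wyatt Yilmaz.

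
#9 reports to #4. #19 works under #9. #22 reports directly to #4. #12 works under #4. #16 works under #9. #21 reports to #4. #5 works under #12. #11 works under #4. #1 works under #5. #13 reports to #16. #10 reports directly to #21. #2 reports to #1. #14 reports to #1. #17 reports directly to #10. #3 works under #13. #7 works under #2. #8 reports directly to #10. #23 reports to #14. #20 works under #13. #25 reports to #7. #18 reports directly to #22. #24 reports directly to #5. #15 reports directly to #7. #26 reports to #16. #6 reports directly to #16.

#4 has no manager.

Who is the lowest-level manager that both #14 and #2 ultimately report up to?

#14's chain of managers is #1, #5, #12, #4. #2's chain of managers is #1, #5, #12, #4. The first manager that appears in both chains is #1.

#1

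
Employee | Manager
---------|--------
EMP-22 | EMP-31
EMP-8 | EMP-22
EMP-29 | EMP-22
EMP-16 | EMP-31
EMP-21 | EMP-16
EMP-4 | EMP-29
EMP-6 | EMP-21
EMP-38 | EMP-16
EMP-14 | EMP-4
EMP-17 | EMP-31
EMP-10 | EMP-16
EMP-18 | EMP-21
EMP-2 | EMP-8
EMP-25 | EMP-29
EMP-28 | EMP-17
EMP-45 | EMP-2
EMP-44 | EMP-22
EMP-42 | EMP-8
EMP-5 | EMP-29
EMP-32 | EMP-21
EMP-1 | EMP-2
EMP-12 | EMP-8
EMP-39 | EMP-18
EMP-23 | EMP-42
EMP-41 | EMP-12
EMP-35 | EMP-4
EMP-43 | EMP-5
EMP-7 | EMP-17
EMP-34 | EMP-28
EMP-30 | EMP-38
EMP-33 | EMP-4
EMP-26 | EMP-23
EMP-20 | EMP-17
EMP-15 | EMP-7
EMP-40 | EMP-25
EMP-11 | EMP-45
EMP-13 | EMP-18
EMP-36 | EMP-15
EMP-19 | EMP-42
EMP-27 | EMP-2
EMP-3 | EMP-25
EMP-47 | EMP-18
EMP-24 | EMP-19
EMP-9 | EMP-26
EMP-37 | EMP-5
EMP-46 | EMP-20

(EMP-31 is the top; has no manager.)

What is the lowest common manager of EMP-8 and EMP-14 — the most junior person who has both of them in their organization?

EMP-8's chain of managers is EMP-22, EMP-31. EMP-14's chain of managers is EMP-4, EMP-29, EMP-22, EMP-31. The first manager that appears in both chains is EMP-22.

EMP-22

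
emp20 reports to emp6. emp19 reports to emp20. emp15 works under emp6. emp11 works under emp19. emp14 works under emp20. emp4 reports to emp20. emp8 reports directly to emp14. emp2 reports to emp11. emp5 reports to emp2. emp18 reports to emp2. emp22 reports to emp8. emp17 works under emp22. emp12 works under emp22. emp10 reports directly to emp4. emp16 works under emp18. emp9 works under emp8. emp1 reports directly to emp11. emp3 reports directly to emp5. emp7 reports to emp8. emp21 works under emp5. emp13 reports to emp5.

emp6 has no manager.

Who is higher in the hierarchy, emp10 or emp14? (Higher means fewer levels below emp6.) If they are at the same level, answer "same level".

emp14

emp10 is 3 levels below emp6; emp14 is 2. emp14 is higher.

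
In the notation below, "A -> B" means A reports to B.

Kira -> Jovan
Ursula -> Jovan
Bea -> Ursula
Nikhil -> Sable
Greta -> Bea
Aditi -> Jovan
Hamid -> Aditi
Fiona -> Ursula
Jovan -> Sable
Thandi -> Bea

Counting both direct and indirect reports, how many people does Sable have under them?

10

Sable directly manages Nikhil, Jovan. Nikhil has no reports. Under Jovan: Kira, Ursula, Fiona, Bea, Thandi, Greta, Aditi, Hamid (8). So Sable's organization is 2 direct reports plus everyone under them: 1 + 9 = 10.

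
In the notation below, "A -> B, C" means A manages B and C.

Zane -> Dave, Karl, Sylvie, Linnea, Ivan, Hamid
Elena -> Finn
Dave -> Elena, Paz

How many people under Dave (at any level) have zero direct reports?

2

The people in Dave's organization with no one reporting to them are Paz, Finn. That is 2.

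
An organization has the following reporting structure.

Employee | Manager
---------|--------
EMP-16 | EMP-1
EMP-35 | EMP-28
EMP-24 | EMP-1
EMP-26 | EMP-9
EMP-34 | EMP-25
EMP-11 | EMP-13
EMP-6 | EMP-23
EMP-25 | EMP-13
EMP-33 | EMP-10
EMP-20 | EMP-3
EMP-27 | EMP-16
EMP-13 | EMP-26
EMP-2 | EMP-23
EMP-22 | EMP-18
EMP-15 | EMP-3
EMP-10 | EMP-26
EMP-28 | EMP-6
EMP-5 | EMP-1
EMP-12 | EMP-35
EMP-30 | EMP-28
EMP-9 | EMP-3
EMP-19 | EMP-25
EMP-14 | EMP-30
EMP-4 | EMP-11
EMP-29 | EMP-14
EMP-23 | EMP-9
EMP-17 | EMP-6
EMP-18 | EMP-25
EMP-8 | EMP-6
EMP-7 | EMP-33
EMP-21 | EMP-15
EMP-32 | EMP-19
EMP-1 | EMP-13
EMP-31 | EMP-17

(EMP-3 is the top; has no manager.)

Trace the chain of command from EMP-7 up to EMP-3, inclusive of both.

EMP-7 -> EMP-33 -> EMP-10 -> EMP-26 -> EMP-9 -> EMP-3

EMP-7 reports to EMP-33. EMP-33 reports to EMP-10. EMP-10 reports to EMP-26. EMP-26 reports to EMP-9. EMP-9 reports to EMP-3. EMP-3 is at the top.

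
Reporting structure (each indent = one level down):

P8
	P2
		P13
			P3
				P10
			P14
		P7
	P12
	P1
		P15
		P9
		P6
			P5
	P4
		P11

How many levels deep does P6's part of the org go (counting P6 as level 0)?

1

The longest chain under P6 runs P6 → P5, which is 1 level below P6.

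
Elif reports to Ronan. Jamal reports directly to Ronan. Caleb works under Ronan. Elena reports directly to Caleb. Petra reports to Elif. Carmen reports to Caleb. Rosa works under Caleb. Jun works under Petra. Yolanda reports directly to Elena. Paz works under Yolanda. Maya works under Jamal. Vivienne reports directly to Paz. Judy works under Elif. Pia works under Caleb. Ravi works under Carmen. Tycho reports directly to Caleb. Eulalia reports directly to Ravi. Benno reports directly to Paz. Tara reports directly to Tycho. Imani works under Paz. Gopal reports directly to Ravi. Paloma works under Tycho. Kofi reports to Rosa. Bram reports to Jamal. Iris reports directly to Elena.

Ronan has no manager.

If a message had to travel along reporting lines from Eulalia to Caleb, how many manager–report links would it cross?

3

Eulalia is in Caleb's organization: the chain from Eulalia up to Caleb is Eulalia → Ravi → Carmen → Caleb, which is 3 links.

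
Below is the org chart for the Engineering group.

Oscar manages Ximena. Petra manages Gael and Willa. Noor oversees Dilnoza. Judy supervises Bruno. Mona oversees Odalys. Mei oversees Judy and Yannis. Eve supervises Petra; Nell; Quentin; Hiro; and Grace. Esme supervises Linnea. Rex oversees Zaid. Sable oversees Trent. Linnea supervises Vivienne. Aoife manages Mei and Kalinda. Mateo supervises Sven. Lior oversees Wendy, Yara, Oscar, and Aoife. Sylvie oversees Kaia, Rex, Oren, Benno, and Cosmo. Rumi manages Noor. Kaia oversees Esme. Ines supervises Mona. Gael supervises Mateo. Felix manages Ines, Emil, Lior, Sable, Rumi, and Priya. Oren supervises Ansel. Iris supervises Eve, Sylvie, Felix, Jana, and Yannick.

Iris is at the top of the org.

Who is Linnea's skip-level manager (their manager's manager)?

Linnea reports to Esme, and Esme reports to Kaia. So Linnea's skip-level manager is Kaia.

Kaia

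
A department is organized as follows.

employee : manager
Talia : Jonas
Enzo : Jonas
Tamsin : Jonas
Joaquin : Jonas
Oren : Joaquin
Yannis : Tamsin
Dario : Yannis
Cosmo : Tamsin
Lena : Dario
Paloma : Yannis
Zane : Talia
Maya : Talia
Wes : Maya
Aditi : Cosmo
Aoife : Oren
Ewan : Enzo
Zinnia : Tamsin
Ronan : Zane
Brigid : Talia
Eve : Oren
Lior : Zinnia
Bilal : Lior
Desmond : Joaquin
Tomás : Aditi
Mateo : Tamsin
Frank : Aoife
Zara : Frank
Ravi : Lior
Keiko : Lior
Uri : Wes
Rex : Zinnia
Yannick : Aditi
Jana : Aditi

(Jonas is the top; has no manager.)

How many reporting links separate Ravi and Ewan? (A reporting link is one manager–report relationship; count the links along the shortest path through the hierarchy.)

6

Ravi is 4 levels below Jonas, and Ewan is 2 levels below Jonas (their lowest common manager). The shortest path runs up from Ravi to Jonas and back down to Ewan: 4 + 2 = 6 links.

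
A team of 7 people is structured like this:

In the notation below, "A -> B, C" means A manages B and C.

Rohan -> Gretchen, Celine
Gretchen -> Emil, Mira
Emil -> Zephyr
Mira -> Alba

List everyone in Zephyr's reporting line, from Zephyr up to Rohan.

Zephyr -> Emil -> Gretchen -> Rohan

Zephyr reports to Emil. Emil reports to Gretchen. Gretchen reports to Rohan. Rohan is at the top.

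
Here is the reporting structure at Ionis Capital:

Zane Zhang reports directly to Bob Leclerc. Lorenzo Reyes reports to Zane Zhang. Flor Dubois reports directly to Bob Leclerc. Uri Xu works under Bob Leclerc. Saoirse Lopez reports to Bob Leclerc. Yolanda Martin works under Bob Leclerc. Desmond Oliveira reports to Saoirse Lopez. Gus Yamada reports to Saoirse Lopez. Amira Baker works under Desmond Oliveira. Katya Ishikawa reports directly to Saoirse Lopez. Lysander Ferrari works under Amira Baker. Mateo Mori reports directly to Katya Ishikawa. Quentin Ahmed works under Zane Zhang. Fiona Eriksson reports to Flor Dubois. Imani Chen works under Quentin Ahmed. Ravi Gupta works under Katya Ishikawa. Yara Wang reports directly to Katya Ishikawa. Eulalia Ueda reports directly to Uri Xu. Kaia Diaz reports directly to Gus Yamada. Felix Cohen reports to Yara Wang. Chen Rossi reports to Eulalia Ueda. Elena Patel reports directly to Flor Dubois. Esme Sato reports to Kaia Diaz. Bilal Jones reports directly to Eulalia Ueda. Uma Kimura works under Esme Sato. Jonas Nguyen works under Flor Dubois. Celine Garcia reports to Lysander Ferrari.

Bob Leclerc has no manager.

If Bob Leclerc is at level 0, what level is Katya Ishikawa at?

Chain from Katya Ishikawa up to Bob Leclerc: Katya Ishikawa → Saoirse Lopez → Bob Leclerc. That is 2 steps up, so Katya Ishikawa is 2 levels below Bob Leclerc.

2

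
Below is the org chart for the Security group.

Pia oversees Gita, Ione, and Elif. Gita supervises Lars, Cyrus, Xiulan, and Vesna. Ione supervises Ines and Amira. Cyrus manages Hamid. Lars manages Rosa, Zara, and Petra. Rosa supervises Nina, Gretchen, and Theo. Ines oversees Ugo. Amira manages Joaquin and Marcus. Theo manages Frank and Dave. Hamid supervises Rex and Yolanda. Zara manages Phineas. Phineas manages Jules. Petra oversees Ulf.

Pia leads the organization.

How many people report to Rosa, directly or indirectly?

Rosa directly manages Theo, Nina, Gretchen. Under Theo: Dave, Frank (2). Nina has no reports. Gretchen has no reports. So Rosa's organization is 3 direct reports plus everyone under them: 3 + 1 + 1 = 5.

5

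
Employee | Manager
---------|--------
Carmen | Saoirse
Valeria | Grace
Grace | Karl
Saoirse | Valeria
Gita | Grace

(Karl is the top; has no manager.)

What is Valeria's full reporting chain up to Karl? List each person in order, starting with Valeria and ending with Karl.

Valeria reports to Grace. Grace reports to Karl. Karl is at the top.

Valeria -> Grace -> Karl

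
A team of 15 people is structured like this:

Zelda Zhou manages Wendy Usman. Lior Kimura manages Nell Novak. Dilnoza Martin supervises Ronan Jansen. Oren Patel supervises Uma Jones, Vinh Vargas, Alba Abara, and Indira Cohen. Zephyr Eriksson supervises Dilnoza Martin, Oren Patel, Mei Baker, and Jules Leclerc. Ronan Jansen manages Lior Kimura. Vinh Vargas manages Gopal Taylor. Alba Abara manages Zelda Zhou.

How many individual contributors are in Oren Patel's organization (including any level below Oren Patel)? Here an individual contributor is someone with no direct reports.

4

The people in Oren Patel's organization with no one reporting to them are Gopal Taylor, Uma Jones, Indira Cohen, Wendy Usman. That is 4.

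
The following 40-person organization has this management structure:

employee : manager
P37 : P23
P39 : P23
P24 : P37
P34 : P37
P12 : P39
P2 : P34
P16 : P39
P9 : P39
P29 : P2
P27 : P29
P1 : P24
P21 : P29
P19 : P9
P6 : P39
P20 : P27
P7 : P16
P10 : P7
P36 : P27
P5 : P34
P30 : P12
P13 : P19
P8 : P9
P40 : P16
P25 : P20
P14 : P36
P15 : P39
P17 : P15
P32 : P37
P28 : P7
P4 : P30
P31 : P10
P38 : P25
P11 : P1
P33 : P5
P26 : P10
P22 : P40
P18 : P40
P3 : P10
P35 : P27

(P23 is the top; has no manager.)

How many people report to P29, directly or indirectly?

P29 directly manages P27, P21. Under P27: P35, P36, P14, P20, P25, P38 (6). P21 has no reports. So P29's organization is 2 direct reports plus everyone under them: 7 + 1 = 8.

8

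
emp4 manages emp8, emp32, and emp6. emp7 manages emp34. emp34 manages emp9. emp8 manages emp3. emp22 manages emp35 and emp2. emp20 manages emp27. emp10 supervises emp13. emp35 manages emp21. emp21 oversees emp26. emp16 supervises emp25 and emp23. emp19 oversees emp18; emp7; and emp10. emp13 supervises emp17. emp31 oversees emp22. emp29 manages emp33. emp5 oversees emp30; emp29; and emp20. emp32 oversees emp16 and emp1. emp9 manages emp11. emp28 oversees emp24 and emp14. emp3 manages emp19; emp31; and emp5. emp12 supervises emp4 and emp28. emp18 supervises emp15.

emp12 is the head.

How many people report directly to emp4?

emp4 directly manages emp8, emp32, emp6. That is 3 direct reports.

3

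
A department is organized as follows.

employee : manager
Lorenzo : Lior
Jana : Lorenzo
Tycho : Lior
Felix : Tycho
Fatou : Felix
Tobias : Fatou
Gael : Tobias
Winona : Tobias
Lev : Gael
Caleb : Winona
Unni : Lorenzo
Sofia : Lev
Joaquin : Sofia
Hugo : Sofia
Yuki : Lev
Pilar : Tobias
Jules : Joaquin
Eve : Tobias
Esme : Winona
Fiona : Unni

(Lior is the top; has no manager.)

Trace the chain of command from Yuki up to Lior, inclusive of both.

Yuki reports to Lev. Lev reports to Gael. Gael reports to Tobias. Tobias reports to Fatou. Fatou reports to Felix. Felix reports to Tycho. Tycho reports to Lior. Lior is at the top.

Yuki -> Lev -> Gael -> Tobias -> Fatou -> Felix -> Tycho -> Lior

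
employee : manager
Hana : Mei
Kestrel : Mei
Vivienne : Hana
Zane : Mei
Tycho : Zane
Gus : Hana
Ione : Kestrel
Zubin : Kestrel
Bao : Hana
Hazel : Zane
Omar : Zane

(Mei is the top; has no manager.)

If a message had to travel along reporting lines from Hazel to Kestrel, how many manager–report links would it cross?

3

Hazel is 2 levels below Mei, and Kestrel is 1 level below Mei (their lowest common manager). The shortest path runs up from Hazel to Mei and back down to Kestrel: 2 + 1 = 3 links.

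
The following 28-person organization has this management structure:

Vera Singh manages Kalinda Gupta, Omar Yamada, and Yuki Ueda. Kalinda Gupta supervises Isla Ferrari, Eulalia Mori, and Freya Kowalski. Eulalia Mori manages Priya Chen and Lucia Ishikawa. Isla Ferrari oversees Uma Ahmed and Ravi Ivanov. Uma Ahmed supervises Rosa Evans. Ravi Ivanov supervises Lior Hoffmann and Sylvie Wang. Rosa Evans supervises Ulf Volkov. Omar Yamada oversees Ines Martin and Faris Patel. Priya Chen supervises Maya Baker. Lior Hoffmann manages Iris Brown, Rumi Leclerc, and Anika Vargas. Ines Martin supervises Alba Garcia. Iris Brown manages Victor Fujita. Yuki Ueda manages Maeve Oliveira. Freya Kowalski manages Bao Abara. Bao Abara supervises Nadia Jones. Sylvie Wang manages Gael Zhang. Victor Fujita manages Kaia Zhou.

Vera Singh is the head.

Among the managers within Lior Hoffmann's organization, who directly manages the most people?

Lior Hoffmann

Direct-report counts within Lior Hoffmann's organization: Lior Hoffmann has 3; Iris Brown has 1; Victor Fujita has 1. The largest is 3, held by Lior Hoffmann.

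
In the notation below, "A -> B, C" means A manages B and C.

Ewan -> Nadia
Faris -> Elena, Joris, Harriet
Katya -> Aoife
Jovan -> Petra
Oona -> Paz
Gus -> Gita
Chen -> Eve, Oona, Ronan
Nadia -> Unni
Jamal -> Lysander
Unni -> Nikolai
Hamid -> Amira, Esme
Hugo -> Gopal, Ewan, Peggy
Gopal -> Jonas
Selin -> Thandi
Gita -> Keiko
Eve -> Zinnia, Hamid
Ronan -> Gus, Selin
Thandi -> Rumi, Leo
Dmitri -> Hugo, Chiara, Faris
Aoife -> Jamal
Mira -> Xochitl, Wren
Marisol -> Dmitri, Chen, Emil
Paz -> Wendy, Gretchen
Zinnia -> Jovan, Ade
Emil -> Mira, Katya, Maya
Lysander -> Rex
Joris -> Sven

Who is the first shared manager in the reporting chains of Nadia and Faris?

Dmitri

Nadia's chain of managers is Ewan, Hugo, Dmitri, Marisol. Faris's chain of managers is Dmitri, Marisol. The first manager that appears in both chains is Dmitri.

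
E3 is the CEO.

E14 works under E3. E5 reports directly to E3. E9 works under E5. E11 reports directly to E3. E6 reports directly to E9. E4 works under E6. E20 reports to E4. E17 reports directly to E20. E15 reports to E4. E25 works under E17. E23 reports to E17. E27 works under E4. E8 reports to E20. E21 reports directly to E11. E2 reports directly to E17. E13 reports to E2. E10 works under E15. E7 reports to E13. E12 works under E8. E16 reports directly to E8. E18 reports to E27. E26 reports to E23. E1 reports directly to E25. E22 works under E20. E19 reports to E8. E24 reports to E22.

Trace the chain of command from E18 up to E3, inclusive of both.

E18 reports to E27. E27 reports to E4. E4 reports to E6. E6 reports to E9. E9 reports to E5. E5 reports to E3. E3 is at the top.

E18 -> E27 -> E4 -> E6 -> E9 -> E5 -> E3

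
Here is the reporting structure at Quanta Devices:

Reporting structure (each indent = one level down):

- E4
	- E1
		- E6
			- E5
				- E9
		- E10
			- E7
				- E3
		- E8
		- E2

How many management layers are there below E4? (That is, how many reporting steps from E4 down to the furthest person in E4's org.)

The longest chain under E4 runs E4 → E1 → E10 → E7 → E3, which is 4 levels below E4.

4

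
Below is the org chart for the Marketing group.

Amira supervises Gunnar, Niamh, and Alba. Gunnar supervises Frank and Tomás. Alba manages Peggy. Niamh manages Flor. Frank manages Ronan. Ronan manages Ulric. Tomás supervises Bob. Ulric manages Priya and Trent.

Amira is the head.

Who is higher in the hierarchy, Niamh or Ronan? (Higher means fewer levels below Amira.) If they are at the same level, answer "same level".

Niamh

Niamh is 1 level below Amira; Ronan is 3. Niamh is higher.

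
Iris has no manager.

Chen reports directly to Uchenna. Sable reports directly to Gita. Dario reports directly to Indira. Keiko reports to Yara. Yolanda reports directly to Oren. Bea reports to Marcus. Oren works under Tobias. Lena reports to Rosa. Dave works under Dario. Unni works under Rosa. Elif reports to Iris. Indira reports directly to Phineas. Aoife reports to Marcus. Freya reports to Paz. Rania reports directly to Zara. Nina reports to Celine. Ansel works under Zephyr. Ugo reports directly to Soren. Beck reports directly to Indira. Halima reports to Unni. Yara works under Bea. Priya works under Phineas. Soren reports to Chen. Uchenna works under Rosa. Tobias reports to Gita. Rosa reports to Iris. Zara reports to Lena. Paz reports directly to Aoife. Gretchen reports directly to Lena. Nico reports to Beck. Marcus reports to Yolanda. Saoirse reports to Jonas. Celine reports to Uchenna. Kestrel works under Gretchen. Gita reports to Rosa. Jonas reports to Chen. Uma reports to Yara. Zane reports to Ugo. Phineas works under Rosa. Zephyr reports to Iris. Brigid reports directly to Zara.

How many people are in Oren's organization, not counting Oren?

9

Oren directly manages Yolanda. Under Yolanda: Marcus, Aoife, Paz, Freya, Bea, Yara, Uma, Keiko (8). That's 9 in total.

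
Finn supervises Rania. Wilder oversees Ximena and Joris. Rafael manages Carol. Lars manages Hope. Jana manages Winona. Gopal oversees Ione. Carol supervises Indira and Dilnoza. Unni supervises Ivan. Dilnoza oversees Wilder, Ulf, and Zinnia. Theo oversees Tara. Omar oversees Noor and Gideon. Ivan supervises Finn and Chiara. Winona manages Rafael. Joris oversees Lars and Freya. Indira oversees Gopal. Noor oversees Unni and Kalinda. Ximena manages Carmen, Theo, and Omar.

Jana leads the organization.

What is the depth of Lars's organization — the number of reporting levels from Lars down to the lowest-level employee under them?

The longest chain under Lars runs Lars → Hope, which is 1 level below Lars.

1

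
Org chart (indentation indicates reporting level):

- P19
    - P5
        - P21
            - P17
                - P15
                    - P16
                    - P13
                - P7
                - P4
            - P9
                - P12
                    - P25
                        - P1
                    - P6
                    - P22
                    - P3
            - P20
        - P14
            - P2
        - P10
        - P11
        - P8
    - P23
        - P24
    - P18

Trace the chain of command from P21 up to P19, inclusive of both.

P21 reports to P5. P5 reports to P19. P19 is at the top.

P21 -> P5 -> P19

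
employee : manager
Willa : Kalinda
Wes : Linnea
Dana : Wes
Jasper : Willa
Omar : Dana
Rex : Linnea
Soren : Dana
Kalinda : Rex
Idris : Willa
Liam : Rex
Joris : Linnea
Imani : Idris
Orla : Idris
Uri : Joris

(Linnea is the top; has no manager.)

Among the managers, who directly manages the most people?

Direct-report counts: Linnea has 3; Joris has 1; Wes has 1; Dana has 2; Rex has 2; Kalinda has 1; Willa has 2; Idris has 2. The largest is 3, held by Linnea.

Linnea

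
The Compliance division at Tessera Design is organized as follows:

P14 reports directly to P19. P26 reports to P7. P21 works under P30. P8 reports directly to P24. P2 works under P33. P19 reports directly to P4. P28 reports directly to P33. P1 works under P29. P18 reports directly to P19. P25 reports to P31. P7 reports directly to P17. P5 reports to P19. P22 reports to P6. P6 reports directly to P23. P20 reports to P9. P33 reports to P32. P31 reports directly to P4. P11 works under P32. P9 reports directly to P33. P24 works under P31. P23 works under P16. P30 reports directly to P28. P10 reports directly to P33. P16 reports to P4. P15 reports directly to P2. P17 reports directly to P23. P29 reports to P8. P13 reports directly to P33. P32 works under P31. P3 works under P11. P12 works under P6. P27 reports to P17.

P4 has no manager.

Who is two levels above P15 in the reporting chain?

P33

P15 reports to P2, and P2 reports to P33. So P15's skip-level manager is P33.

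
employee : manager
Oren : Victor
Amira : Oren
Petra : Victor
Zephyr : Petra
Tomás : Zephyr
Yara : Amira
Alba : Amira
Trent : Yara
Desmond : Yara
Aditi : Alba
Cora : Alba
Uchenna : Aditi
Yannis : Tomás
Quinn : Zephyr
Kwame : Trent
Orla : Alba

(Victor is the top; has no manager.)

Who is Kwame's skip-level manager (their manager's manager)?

Yara

Kwame reports to Trent, and Trent reports to Yara. So Kwame's skip-level manager is Yara.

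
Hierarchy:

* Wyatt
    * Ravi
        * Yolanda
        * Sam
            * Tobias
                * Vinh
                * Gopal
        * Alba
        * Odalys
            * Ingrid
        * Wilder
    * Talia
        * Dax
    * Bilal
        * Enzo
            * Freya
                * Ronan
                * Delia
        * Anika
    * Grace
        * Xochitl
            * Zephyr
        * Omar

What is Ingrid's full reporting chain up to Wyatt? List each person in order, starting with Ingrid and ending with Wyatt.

Ingrid reports to Odalys. Odalys reports to Ravi. Ravi reports to Wyatt. Wyatt is at the top.

Ingrid -> Odalys -> Ravi -> Wyatt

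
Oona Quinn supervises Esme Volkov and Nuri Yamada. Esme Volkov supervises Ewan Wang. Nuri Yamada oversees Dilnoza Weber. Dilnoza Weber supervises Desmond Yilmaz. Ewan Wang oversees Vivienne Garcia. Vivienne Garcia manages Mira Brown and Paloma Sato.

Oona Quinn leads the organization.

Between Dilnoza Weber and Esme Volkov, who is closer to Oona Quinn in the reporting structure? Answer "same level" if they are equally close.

Esme Volkov

Dilnoza Weber is 2 levels below Oona Quinn; Esme Volkov is 1. Esme Volkov is higher.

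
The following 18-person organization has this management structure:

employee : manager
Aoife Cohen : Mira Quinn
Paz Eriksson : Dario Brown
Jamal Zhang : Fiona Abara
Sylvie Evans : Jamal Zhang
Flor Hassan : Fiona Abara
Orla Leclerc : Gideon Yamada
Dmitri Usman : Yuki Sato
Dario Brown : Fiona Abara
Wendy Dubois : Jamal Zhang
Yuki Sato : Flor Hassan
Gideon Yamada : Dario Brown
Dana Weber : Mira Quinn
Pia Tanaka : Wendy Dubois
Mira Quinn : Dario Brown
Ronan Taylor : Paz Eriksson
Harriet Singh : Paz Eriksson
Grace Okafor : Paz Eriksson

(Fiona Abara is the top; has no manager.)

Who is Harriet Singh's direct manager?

Harriet Singh reports directly to Paz Eriksson.

Paz Eriksson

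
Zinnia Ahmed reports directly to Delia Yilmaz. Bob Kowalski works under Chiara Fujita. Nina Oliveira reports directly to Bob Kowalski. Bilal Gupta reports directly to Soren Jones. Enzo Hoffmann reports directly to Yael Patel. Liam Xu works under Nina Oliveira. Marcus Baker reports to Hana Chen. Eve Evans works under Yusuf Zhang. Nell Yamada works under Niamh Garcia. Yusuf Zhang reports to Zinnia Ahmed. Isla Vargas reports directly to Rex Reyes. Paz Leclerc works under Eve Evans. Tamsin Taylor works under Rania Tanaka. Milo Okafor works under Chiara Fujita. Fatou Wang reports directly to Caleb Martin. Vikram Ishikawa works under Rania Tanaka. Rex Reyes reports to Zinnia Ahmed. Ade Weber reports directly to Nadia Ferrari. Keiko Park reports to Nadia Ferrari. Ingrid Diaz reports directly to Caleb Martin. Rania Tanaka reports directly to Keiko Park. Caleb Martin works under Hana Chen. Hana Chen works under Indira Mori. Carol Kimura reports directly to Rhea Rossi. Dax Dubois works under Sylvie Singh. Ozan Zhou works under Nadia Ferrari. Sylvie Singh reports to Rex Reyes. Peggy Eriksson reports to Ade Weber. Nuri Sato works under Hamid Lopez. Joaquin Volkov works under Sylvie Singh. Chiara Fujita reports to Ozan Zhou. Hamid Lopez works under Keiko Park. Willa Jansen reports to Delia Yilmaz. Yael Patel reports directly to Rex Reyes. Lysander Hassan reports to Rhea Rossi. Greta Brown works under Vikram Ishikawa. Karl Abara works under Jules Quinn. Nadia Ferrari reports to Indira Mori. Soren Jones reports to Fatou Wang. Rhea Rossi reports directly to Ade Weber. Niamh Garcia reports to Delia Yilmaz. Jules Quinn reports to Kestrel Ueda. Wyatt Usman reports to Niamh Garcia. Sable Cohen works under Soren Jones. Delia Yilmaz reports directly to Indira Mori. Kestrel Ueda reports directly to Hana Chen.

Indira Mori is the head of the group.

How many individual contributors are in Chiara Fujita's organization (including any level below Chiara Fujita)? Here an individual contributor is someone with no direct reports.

The people in Chiara Fujita's organization with no one reporting to them are Liam Xu, Milo Okafor. That is 2.

2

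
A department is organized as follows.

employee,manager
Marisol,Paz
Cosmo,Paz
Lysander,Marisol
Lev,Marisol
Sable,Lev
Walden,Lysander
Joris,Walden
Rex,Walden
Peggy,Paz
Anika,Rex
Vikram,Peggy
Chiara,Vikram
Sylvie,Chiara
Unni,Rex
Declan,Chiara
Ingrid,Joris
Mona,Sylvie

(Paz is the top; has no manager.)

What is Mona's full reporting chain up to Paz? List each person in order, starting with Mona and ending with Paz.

Mona -> Sylvie -> Chiara -> Vikram -> Peggy -> Paz

Mona reports to Sylvie. Sylvie reports to Chiara. Chiara reports to Vikram. Vikram reports to Peggy. Peggy reports to Paz. Paz is at the top.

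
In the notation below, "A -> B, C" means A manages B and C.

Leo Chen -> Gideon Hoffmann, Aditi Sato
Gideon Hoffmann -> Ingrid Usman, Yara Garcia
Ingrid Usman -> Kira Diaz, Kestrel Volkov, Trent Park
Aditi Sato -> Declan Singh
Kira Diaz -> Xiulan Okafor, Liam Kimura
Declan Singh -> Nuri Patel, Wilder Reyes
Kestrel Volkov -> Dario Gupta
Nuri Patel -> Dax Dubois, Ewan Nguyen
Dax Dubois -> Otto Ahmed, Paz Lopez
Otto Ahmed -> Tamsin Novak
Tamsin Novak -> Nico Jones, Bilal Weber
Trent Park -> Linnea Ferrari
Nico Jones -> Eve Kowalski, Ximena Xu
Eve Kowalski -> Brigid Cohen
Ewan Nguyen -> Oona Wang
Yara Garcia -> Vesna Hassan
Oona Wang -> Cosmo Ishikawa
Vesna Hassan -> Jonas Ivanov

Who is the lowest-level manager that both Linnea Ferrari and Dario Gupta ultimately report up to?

Ingrid Usman

Linnea Ferrari's chain of managers is Trent Park, Ingrid Usman, Gideon Hoffmann, Leo Chen. Dario Gupta's chain of managers is Kestrel Volkov, Ingrid Usman, Gideon Hoffmann, Leo Chen. The first manager that appears in both chains is Ingrid Usman.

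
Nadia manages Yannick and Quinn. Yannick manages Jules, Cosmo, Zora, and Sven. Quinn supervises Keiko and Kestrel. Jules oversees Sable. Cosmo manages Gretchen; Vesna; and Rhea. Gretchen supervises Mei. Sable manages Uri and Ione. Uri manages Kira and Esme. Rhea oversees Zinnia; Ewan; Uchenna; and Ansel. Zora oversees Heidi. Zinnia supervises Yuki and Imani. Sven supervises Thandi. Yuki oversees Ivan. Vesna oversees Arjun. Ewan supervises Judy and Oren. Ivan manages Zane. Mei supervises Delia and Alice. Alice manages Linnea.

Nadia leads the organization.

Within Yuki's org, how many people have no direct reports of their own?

The only person in Yuki's organization with no one reporting to them is Zane. That is 1.

1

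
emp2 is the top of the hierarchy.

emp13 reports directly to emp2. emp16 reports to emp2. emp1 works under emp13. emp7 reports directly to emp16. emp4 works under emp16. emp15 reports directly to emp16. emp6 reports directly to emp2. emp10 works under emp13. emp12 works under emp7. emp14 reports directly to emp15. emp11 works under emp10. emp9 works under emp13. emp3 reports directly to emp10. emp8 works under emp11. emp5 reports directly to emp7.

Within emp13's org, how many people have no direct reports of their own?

The people in emp13's organization with no one reporting to them are emp9, emp3, emp8, emp1. That is 4.

4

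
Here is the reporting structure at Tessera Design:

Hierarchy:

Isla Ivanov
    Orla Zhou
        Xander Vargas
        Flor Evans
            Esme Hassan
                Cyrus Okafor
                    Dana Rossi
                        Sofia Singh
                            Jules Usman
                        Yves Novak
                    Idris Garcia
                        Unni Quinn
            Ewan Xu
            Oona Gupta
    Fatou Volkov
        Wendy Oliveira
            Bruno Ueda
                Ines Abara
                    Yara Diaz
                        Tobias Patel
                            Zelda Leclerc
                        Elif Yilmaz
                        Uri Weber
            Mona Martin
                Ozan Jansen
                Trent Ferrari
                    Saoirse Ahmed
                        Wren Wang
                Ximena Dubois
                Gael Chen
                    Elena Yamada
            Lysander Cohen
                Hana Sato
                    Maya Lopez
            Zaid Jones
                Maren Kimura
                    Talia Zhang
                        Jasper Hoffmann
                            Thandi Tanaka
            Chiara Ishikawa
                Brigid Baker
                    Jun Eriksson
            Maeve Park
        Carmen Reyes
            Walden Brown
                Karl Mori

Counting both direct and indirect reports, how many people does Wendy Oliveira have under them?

27

Wendy Oliveira directly manages Bruno Ueda, Mona Martin, Lysander Cohen, Zaid Jones, Chiara Ishikawa, Maeve Park. Under Bruno Ueda: Ines Abara, Yara Diaz, Uri Weber, Elif Yilmaz, Tobias Patel, Zelda Leclerc (6). Under Mona Martin: Gael Chen, Elena Yamada, Ximena Dubois, Trent Ferrari, Saoirse Ahmed, Wren Wang, Ozan Jansen (7). Under Lysander Cohen: Hana Sato, Maya Lopez (2). Under Zaid Jones: Maren Kimura, Talia Zhang, Jasper Hoffmann, Thandi Tanaka (4). Under Chiara Ishikawa: Brigid Baker, Jun Eriksson (2). Maeve Park has no reports. So Wendy Oliveira's organization is 6 direct reports plus everyone under them: 7 + 8 + 3 + 5 + 3 + 1 = 27.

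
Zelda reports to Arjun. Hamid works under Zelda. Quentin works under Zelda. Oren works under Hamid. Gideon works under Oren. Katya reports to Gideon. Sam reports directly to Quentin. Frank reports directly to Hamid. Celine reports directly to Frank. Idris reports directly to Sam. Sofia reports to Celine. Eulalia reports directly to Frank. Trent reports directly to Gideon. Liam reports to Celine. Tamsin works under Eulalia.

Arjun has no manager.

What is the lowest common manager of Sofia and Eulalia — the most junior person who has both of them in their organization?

Frank

Sofia's chain of managers is Celine, Frank, Hamid, Zelda, Arjun. Eulalia's chain of managers is Frank, Hamid, Zelda, Arjun. The first manager that appears in both chains is Frank.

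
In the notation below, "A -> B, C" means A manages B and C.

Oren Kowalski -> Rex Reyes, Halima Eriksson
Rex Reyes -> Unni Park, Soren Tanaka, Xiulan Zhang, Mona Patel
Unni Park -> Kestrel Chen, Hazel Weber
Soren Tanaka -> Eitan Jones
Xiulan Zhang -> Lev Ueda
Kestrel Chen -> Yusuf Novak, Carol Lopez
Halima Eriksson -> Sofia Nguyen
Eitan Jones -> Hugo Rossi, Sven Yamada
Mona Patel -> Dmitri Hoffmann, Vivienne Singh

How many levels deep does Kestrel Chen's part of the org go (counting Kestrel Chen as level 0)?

1

The longest chain under Kestrel Chen runs Kestrel Chen → Carol Lopez, which is 1 level below Kestrel Chen.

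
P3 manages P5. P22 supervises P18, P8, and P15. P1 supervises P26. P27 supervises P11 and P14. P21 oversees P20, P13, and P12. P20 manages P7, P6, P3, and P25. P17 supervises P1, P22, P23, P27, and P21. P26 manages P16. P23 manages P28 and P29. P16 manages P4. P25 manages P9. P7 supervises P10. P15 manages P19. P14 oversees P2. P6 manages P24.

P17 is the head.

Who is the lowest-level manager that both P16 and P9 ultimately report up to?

P16's chain of managers is P26, P1, P17. P9's chain of managers is P25, P20, P21, P17. The first manager that appears in both chains is P17.

P17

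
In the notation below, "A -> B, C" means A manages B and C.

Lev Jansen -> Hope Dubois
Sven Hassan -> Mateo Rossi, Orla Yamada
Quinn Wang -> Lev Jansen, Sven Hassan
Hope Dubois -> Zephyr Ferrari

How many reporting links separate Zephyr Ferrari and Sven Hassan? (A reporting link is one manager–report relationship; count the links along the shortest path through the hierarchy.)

Zephyr Ferrari is 3 levels below Quinn Wang, and Sven Hassan is 1 level below Quinn Wang (their lowest common manager). The shortest path runs up from Zephyr Ferrari to Quinn Wang and back down to Sven Hassan: 3 + 1 = 4 links.

4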